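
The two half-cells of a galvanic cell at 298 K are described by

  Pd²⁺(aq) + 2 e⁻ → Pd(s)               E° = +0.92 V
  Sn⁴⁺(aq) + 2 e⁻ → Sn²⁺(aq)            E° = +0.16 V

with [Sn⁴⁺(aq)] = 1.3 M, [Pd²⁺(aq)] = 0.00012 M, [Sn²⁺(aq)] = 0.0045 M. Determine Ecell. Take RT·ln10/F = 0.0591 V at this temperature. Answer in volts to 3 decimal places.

+0.571 V

Since E°(Pd²⁺/Pd) > E°(Sn⁴⁺/Sn²⁺), Pd²⁺/Pd serves as the cathode.
The standard potential is +0.92 − (+0.16) = +0.76 V and the balanced reaction transfers n = 2 electrons.
Balancing gives Pd²⁺(aq) + Sn²⁺(aq) → Pd(s) + Sn⁴⁺(aq); hence Q = [Sn⁴⁺(aq)] / ([Pd²⁺(aq)]·[Sn²⁺(aq)]) = 2.41×10^6 (log Q = 6.382).
Applying E = E° − (RT ln10/nF)·log Q gives +0.76 − (0.0591/2)(6.382) = +0.571 V.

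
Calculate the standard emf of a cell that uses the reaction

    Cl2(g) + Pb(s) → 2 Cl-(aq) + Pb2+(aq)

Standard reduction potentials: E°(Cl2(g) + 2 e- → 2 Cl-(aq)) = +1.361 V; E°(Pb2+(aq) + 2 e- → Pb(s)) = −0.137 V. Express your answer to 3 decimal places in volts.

+1.498 V

In the reaction as written, Cl2(g) is reduced (cathode) and Pb2+(aq) is produced by oxidation at the anode.
E°cell = E°(cathode) − E°(anode) = +1.361 − (−0.137) = +1.498 V.
The positive value indicates the reaction is spontaneous as written.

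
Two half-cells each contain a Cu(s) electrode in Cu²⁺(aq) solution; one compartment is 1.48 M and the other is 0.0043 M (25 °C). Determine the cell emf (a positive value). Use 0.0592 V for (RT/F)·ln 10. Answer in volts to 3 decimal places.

For a concentration cell E°cell = 0, since both electrodes use the same couple.
The compartment with the higher Cu²⁺(aq) concentration (1.48 M) acts as the cathode; ions are reduced there and produced at the dilute (0.0043 M) anode.
With n = 2, Ecell = −(0.0592/2)·log([dilute]/[conc]) = −(0.0592/2)·log(0.0043/1.48) = +0.075 V.

0.075 V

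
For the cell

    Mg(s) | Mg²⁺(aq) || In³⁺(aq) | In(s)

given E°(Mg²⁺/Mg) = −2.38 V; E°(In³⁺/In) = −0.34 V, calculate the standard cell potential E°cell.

By convention the left-hand electrode in cell notation is the anode (oxidation) and the right-hand electrode is the cathode (reduction).
E°cell = E°(right) − E°(left) = −0.34 − (−2.38) = +2.04 V.

+2.04 V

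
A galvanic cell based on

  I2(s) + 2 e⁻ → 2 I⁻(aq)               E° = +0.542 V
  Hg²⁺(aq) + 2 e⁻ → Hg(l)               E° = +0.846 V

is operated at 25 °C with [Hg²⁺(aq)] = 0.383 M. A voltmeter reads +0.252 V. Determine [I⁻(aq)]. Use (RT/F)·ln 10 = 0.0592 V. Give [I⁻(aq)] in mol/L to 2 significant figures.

The Hg²⁺/Hg couple has the larger reduction potential, so it is the cathode: E°cell = +0.846 − (+0.542) = +0.304 V and n = 2.
Rearranging E = E° − (0.0592/n)·log Q gives log Q = 2(+0.304 − (+0.252))/0.0592 = 1.757.
For Hg²⁺(aq) + 2 I⁻(aq) → Hg(l) + I2(s), the reaction quotient is Q = 1 / ([Hg²⁺(aq)]·[I⁻(aq)]^2).
Isolating [I⁻(aq)] in Q = 10^{1.757} yields log [I⁻(aq)] = −0.670, i.e. 0.21 M.

0.21 M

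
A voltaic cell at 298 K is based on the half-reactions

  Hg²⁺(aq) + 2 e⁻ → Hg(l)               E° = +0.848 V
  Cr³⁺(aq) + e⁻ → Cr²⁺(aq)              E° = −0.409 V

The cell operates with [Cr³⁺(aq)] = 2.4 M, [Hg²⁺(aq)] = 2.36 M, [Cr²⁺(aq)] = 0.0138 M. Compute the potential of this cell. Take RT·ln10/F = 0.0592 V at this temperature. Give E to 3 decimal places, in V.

+1.135 V

Since E°(Hg²⁺/Hg) > E°(Cr³⁺/Cr²⁺), Hg²⁺/Hg serves as the cathode.
E°cell = E°cat − E°an = +0.848 − (−0.409) = +1.257 V; n = 2.
Balancing gives Hg²⁺(aq) + 2 Cr²⁺(aq) → Hg(l) + 2 Cr³⁺(aq); hence Q = [Cr³⁺(aq)]^2 / ([Hg²⁺(aq)]·[Cr²⁺(aq)]^2) = 1.28×10^4 (log Q = 4.108).
E = E° − (0.0592/n)·log Q = +1.257 − (0.0592/2)(4.108) = +1.135 V.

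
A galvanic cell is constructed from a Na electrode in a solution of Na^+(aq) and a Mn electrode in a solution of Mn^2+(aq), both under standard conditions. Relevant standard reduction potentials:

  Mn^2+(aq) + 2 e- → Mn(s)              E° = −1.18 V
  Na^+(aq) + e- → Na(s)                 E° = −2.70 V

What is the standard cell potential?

Of the two couples in this cell, the one with the more positive reduction potential is reduced at the cathode: here that is Mn²⁺/Mn (−1.18 V); Na⁺/Na (−2.70 V) is the anode.
E°cell = E°(cathode) − E°(anode) = −1.18 − (−2.70) = +1.52 V.

+1.52 V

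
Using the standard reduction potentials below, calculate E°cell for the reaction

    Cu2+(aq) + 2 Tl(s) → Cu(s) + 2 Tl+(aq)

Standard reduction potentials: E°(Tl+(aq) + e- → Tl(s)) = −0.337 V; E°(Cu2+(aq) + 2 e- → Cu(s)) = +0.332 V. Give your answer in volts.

+0.669 V

Cu2+(aq) gains electrons, so the Cu²⁺/Cu couple is the cathode; the Tl⁺/Tl couple is the anode.
E°cell = E°(cathode) − E°(anode) = +0.332 − (−0.337) = +0.669 V.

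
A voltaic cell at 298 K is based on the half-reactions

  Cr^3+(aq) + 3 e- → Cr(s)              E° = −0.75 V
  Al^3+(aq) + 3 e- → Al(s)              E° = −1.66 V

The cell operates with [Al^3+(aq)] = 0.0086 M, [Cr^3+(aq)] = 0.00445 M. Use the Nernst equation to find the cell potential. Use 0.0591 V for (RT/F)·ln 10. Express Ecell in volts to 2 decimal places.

+0.90 V

Since E°(Cr³⁺/Cr) > E°(Al³⁺/Al), Cr³⁺/Cr serves as the cathode.
The standard potential is −0.75 − (−1.66) = +0.91 V and the balanced reaction transfers n = 3 electrons.
Balancing gives Cr^3+(aq) + Al(s) → Cr(s) + Al^3+(aq); hence Q = [Al^3+(aq)] / [Cr^3+(aq)] = 1.93 (log Q = 0.286).
By the Nernst equation, E = +0.91 − (0.0591/3)·(0.286) = +0.90 V.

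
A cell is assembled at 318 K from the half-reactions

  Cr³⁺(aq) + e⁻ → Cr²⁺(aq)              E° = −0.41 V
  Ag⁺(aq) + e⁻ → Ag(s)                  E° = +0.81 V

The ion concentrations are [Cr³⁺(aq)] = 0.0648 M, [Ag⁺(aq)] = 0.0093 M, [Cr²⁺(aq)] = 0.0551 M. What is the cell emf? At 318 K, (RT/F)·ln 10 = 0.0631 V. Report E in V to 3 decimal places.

+1.087 V

The Ag⁺/Ag couple has the more positive E°, so it is the cathode; Cr³⁺/Cr²⁺ is the anode.
E°cell = +0.81 − (−0.41) = +1.22 V, with n = 1 electron transferred.
Balancing gives Ag⁺(aq) + Cr²⁺(aq) → Ag(s) + Cr³⁺(aq); hence Q = [Cr³⁺(aq)] / ([Ag⁺(aq)]·[Cr²⁺(aq)]) = 126 (log Q = 2.102).
Applying E = E° − (RT ln10/nF)·log Q gives +1.22 − (0.0631/1)(2.102) = +1.087 V.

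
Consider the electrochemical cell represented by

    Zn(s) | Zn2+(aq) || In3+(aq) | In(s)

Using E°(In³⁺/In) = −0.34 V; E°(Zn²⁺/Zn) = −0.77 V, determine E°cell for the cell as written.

+0.43 V

By convention the left-hand electrode in cell notation is the anode (oxidation) and the right-hand electrode is the cathode (reduction).
E°cell = E°(right) − E°(left) = −0.34 − (−0.77) = +0.43 V.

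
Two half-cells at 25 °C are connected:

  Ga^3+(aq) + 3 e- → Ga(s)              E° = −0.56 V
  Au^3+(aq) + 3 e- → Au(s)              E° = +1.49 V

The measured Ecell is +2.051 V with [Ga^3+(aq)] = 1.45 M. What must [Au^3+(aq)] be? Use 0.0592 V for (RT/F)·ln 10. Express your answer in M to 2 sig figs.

With Au³⁺/Au at the cathode and Ga³⁺/Ga at the anode, E°cell = +1.49 − (−0.56) = +2.05 V (n = 3).
From the Nernst equation, log Q = n(E° − E)/0.0592 = 3·(+2.05 − (+2.051))/0.0592 = −0.051.
The balanced reaction is Au^3+(aq) + Ga(s) → Au(s) + Ga^3+(aq), so Q = [Ga^3+(aq)] / [Au^3+(aq)].
Substituting the known concentrations and solving, log [Au^3+(aq)] = 0.212 and [Au^3+(aq)] = 1.6 M.

1.6 M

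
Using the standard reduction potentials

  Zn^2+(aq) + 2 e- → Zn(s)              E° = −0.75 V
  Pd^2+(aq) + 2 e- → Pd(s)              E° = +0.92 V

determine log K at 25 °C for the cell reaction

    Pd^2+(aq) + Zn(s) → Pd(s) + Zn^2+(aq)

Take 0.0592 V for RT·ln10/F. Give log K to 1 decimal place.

log K = 56.4

The Pd²⁺/Pd couple is reduced (cathode); E°cell = +0.92 − (−0.75) = +1.67 V with n = 2.
At equilibrium E = 0, so log K = nE°cell / 0.0592 = (2)(+1.67) / 0.0592 = 56.4.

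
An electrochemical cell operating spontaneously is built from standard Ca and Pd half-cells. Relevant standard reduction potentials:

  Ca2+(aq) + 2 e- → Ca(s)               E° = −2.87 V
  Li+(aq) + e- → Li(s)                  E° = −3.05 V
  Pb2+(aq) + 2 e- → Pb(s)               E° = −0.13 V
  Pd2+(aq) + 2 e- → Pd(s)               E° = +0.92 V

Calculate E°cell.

Of the two couples in this cell, the one with the more positive reduction potential is reduced at the cathode: here that is Pd²⁺/Pd (+0.92 V); Ca²⁺/Ca (−2.87 V) is the anode.
E°cell = E°(cathode) − E°(anode) = +0.92 − (−2.87) = +3.79 V.

+3.79 V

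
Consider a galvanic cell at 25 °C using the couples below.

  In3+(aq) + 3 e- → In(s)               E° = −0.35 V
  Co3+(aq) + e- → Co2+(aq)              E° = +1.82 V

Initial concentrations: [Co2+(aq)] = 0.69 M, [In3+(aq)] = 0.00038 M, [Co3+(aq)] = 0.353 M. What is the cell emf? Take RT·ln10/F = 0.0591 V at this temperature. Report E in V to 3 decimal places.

Since E°(Co³⁺/Co²⁺) > E°(In³⁺/In), Co³⁺/Co²⁺ serves as the cathode.
E°cell = +1.82 − (−0.35) = +2.17 V, with n = 3 electrons transferred.
Balancing gives 3 Co3+(aq) + In(s) → 3 Co2+(aq) + In3+(aq); hence Q = ([Co2+(aq)]^3·[In3+(aq)]) / [Co3+(aq)]^3 = 0.00284 (log Q = −2.547).
By the Nernst equation, E = +2.17 − (0.0591/3)·(−2.547) = +2.220 V.

+2.220 V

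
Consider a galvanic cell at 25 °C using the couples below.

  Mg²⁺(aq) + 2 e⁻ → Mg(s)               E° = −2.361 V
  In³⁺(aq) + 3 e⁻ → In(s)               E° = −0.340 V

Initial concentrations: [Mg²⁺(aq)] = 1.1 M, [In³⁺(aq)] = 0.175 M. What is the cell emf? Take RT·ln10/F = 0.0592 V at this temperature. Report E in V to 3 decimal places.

In³⁺/In is reduced (cathode, E° = −0.340 V) and Mg²⁺/Mg is oxidized (anode).
E°cell = E°cat − E°an = −0.340 − (−2.361) = +2.021 V; n = 6.
For the overall reaction 2 In³⁺(aq) + 3 Mg(s) → 2 In(s) + 3 Mg²⁺(aq), Q = [Mg²⁺(aq)]^3 / [In³⁺(aq)]^2 = 43.5, giving log Q = 1.638.
E = E° − (0.0592/n)·log Q = +2.021 − (0.0592/6)(1.638) = +2.005 V.

+2.005 V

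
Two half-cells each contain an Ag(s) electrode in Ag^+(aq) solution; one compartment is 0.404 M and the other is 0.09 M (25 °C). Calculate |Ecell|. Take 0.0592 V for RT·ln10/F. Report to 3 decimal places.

For a concentration cell E°cell = 0, since both electrodes use the same couple.
The compartment with the higher Ag^+(aq) concentration (0.404 M) acts as the cathode; ions are reduced there and produced at the dilute (0.09 M) anode.
With n = 1, Ecell = −(0.0592/1)·log([dilute]/[conc]) = −(0.0592/1)·log(0.09/0.404) = +0.039 V.

0.039 V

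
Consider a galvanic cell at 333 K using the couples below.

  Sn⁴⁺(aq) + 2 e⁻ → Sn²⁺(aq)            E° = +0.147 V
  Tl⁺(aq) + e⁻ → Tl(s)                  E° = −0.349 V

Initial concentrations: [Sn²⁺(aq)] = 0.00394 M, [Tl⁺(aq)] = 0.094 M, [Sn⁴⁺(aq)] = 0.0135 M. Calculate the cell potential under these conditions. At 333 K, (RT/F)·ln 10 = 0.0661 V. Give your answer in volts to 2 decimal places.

+0.58 V

Sn⁴⁺/Sn²⁺ is reduced (cathode, E° = +0.147 V) and Tl⁺/Tl is oxidized (anode).
E°cell = +0.147 − (−0.349) = +0.496 V, with n = 2 electrons transferred.
Balancing gives Sn⁴⁺(aq) + 2 Tl(s) → Sn²⁺(aq) + 2 Tl⁺(aq); hence Q = ([Sn²⁺(aq)]·[Tl⁺(aq)]^2) / [Sn⁴⁺(aq)] = 0.00258 (log Q = −2.589).
By the Nernst equation, E = +0.496 − (0.0661/2)·(−2.589) = +0.58 V.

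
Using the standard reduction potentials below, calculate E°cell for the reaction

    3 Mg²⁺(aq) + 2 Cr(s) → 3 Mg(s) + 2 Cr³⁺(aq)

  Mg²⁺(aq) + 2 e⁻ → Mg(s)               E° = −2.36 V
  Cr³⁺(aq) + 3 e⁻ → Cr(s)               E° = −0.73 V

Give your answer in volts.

In the reaction as written, Mg²⁺(aq) is reduced (cathode) and Cr³⁺(aq) is produced by oxidation at the anode.
E°cell = E°(cathode) − E°(anode) = −2.36 − (−0.73) = −1.63 V.

−1.63 V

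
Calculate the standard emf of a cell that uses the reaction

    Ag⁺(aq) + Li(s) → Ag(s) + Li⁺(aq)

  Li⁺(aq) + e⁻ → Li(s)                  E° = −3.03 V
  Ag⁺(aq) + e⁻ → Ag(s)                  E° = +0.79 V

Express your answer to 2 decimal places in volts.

+3.82 V

Ag⁺(aq) gains electrons, so the Ag⁺/Ag couple is the cathode; the Li⁺/Li couple is the anode.
E°cell = E°(cathode) − E°(anode) = +0.79 − (−3.03) = +3.82 V.
The positive value indicates the reaction is spontaneous as written.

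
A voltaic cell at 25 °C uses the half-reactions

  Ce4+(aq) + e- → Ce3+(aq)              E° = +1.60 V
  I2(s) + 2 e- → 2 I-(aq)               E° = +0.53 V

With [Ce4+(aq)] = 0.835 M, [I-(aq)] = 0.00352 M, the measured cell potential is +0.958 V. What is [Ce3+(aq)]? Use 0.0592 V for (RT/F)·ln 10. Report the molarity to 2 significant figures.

0.23 M

The Ce⁴⁺/Ce³⁺ couple has the larger reduction potential, so it is the cathode: E°cell = +1.60 − (+0.53) = +1.07 V and n = 2.
Rearranging E = E° − (0.0592/n)·log Q gives log Q = 2(+1.07 − (+0.958))/0.0592 = 3.784.
Balancing electrons gives 2 Ce4+(aq) + 2 I-(aq) → 2 Ce3+(aq) + I2(s); thus Q = [Ce3+(aq)]^2 / ([Ce4+(aq)]^2·[I-(aq)]^2).
Solving for the unknown gives log [Ce3+(aq)] = −0.640, so [Ce3+(aq)] ≈ 0.23 M.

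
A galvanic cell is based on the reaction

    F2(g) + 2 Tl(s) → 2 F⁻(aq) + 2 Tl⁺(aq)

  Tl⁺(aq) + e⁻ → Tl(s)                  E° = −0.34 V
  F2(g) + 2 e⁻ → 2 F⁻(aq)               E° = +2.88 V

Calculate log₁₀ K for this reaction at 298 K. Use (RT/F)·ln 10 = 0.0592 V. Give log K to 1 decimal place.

The F₂/F⁻ couple is reduced (cathode); E°cell = +2.88 − (−0.34) = +3.22 V with n = 2.
At equilibrium E = 0, so log K = nE°cell / 0.0592 = (2)(+3.22) / 0.0592 = 108.8.

log K = 108.8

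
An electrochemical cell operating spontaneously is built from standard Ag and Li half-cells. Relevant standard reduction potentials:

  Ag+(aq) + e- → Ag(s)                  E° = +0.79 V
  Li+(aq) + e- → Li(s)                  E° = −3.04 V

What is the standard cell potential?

+3.83 V

Of the two couples in this cell, the one with the more positive reduction potential is reduced at the cathode: here that is Ag⁺/Ag (+0.79 V); Li⁺/Li (−3.04 V) is the anode.
E°cell = E°(cathode) − E°(anode) = +0.79 − (−3.04) = +3.83 V.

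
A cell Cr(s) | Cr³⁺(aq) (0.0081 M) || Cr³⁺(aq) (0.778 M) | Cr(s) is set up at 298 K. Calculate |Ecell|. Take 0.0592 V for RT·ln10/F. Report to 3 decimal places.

0.039 V

For a concentration cell E°cell = 0, since both electrodes use the same couple.
The compartment with the higher Cr³⁺(aq) concentration (0.778 M) acts as the cathode; ions are reduced there and produced at the dilute (0.0081 M) anode.
With n = 3, Ecell = −(0.0592/3)·log([dilute]/[conc]) = −(0.0592/3)·log(0.0081/0.778) = +0.039 V.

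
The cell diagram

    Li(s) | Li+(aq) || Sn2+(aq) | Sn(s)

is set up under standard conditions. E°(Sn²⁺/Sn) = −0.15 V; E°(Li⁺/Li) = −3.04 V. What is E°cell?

+2.89 V

By convention the left-hand electrode in cell notation is the anode (oxidation) and the right-hand electrode is the cathode (reduction).
E°cell = E°(right) − E°(left) = −0.15 − (−3.04) = +2.89 V.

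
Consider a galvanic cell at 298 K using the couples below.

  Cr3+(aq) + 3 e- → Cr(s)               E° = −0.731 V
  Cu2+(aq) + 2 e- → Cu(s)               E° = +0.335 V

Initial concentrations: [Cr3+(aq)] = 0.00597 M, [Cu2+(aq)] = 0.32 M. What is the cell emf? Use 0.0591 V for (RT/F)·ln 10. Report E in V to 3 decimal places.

+1.095 V

Cu²⁺/Cu is reduced (cathode, E° = +0.335 V) and Cr³⁺/Cr is oxidized (anode).
E°cell = E°cat − E°an = +0.335 − (−0.731) = +1.066 V; n = 6.
The balanced reaction is 3 Cu2+(aq) + 2 Cr(s) → 3 Cu(s) + 2 Cr3+(aq), so Q = [Cr3+(aq)]^2 / [Cu2+(aq)]^3 = 0.00109 and log Q = −2.964.
By the Nernst equation, E = +1.066 − (0.0591/6)·(−2.964) = +1.095 V.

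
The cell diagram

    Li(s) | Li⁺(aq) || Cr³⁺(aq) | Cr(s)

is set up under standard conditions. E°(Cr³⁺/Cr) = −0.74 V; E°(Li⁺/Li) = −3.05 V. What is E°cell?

+2.31 V

By convention the left-hand electrode in cell notation is the anode (oxidation) and the right-hand electrode is the cathode (reduction).
E°cell = E°(right) − E°(left) = −0.74 − (−3.05) = +2.31 V.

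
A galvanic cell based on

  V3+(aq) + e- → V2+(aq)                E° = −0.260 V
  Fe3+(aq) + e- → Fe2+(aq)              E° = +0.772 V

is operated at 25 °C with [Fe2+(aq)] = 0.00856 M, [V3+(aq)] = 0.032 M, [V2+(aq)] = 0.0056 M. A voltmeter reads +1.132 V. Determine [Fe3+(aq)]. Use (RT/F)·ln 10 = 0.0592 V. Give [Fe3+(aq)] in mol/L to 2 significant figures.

With Fe³⁺/Fe²⁺ at the cathode and V³⁺/V²⁺ at the anode, E°cell = +0.772 − (−0.260) = +1.032 V (n = 1).
Rearranging E = E° − (0.0592/n)·log Q gives log Q = 1(+1.032 − (+1.132))/0.0592 = −1.689.
The balanced reaction is Fe3+(aq) + V2+(aq) → Fe2+(aq) + V3+(aq), so Q = ([Fe2+(aq)]·[V3+(aq)]) / ([Fe3+(aq)]·[V2+(aq)]).
Solving for the unknown gives log [Fe3+(aq)] = 0.378, so [Fe3+(aq)] ≈ 2.4 M.

2.4 M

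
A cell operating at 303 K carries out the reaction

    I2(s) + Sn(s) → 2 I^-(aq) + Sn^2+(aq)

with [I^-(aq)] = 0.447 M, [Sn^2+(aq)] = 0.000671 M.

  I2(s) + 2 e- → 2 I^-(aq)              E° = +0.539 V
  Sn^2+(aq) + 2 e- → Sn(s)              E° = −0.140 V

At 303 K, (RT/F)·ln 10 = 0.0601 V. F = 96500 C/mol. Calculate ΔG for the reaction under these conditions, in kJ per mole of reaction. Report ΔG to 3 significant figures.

−154 kJ/mol

E°cell = +0.539 − (−0.140) = +0.679 V; the balanced reaction transfers n = 2 electrons.
Here Q = [I^-(aq)]^2·[Sn^2+(aq)] = 0.000134 (log Q = −3.873), giving E = +0.679 − (0.0601/2)·(−3.873) = +0.7954 V.
Then ΔG = −nFE = −2 × 96500 × +0.7954 J/mol = −154 kJ/mol.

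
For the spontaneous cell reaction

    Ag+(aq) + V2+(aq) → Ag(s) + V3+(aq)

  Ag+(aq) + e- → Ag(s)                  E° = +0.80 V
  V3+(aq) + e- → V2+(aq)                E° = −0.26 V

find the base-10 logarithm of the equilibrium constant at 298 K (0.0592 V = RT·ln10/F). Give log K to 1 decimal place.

log K = 17.9

The Ag⁺/Ag couple is reduced (cathode); E°cell = +0.80 − (−0.26) = +1.06 V with n = 1.
At equilibrium E = 0, so log K = nE°cell / 0.0592 = (1)(+1.06) / 0.0592 = 17.9.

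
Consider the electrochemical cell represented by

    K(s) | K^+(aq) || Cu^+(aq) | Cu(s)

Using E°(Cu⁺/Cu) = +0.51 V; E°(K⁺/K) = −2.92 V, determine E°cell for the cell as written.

+3.43 V

By convention the left-hand electrode in cell notation is the anode (oxidation) and the right-hand electrode is the cathode (reduction).
E°cell = E°(right) − E°(left) = +0.51 − (−2.92) = +3.43 V.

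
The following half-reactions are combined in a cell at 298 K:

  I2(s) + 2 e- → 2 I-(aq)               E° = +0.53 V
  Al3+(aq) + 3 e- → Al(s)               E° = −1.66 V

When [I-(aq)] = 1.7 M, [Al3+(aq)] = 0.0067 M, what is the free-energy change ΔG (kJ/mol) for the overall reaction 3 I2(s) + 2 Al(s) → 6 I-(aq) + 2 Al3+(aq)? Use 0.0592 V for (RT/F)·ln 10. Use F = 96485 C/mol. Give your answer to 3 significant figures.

−1280 kJ/mol

With I₂/I⁻ reduced at the cathode, E°cell = +0.53 − (−1.66) = +2.19 V and n = 6.
The reaction quotient is [I-(aq)]^6·[Al3+(aq)]^2 = 0.00108; by Nernst, E = +2.19 − (0.0592/6)(−2.965) = +2.2193 V.
Then ΔG = −nFE = −6 × 96485 × +2.2193 J/mol = −1280 kJ/mol.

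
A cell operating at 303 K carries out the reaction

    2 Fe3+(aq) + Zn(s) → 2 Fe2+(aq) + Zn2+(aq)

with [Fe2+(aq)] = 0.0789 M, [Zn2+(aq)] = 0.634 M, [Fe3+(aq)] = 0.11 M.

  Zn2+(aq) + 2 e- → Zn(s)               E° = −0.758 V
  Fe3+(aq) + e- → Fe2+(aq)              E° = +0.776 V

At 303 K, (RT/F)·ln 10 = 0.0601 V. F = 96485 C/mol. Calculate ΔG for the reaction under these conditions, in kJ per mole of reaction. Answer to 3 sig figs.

The standard cell potential is +0.776 − (−0.758) = +1.534 V, with n = 2 electrons in the balanced equation.
Here Q = ([Fe2+(aq)]^2·[Zn2+(aq)]) / [Fe3+(aq)]^2 = 0.326 (log Q = −0.487), giving E = +1.534 − (0.0601/2)·(−0.487) = +1.5486 V.
Then ΔG = −nFE = −2 × 96485 × +1.5486 J/mol = −299 kJ/mol.

−299 kJ/mol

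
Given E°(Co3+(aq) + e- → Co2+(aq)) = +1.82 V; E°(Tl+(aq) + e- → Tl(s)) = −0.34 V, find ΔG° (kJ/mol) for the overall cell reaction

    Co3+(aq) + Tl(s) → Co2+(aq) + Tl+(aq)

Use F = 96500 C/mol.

−208 kJ/mol

In the reaction as written Co3+(aq) is reduced, so the Co³⁺/Co²⁺ couple is the cathode and Tl⁺/Tl is the anode.
E°cell = +1.82 − (−0.34) = +2.16 V; balancing electrons gives n = 1.
ΔG° = −nFE°cell = −(1)(96500)(+2.16) J/mol = −208 kJ/mol.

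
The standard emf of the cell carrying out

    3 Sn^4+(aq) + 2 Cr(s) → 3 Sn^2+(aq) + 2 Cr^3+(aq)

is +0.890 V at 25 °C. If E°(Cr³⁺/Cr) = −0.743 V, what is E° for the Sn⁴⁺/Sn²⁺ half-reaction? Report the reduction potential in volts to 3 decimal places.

In the reaction as written the Sn⁴⁺/Sn²⁺ couple is reduced (cathode) and Cr³⁺/Cr is oxidized (anode), so E°cell = E°(Sn⁴⁺/Sn²⁺) − E°(Cr³⁺/Cr).
E°(Sn⁴⁺/Sn²⁺) = E°cell + E°(anode) = +0.890 + (−0.743) = +0.147 V.

+0.147 V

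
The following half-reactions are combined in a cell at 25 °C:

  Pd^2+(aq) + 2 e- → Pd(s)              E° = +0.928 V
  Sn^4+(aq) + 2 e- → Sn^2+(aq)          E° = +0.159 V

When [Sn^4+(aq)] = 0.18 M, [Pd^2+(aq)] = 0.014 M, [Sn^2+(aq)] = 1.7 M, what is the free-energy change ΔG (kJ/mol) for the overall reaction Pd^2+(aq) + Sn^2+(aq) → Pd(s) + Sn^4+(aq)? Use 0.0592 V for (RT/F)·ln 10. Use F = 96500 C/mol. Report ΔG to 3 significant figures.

−143 kJ/mol

E°cell = +0.928 − (+0.159) = +0.769 V; the balanced reaction transfers n = 2 electrons.
Here Q = [Sn^4+(aq)] / ([Pd^2+(aq)]·[Sn^2+(aq)]) = 7.56 (log Q = 0.879), giving E = +0.769 − (0.0592/2)·(0.879) = +0.7430 V.
Then ΔG = −nFE = −2 × 96500 × +0.7430 J/mol = −143 kJ/mol.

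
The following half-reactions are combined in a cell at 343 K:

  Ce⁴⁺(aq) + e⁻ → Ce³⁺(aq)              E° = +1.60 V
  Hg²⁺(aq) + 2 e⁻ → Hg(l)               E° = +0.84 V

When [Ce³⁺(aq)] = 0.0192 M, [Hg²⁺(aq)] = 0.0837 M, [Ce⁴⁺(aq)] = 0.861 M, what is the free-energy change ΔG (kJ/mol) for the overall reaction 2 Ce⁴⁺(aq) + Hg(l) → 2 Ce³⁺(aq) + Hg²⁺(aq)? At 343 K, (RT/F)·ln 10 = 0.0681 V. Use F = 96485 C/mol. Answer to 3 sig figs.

E°cell = +1.60 − (+0.84) = +0.76 V; the balanced reaction transfers n = 2 electrons.
The reaction quotient is ([Ce³⁺(aq)]^2·[Hg²⁺(aq)]) / [Ce⁴⁺(aq)]^2 = 4.16×10^−5; by Nernst, E = +0.76 − (0.0681/2)(−4.381) = +0.9092 V.
Finally ΔG = −nFE = −(2)(96485 C/mol)(+0.9092 V) = −175 kJ/mol.

−175 kJ/mol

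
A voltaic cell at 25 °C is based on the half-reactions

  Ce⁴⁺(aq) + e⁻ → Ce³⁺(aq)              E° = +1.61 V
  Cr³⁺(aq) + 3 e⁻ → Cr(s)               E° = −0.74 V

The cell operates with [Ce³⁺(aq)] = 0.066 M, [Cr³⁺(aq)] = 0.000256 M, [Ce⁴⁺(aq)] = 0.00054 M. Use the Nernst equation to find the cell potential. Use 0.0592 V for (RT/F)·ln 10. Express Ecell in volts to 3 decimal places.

Since E°(Ce⁴⁺/Ce³⁺) > E°(Cr³⁺/Cr), Ce⁴⁺/Ce³⁺ serves as the cathode.
E°cell = +1.61 − (−0.74) = +2.35 V, with n = 3 electrons transferred.
The balanced reaction is 3 Ce⁴⁺(aq) + Cr(s) → 3 Ce³⁺(aq) + Cr³⁺(aq), so Q = ([Ce³⁺(aq)]^3·[Cr³⁺(aq)]) / [Ce⁴⁺(aq)]^3 = 467 and log Q = 2.670.
E = E° − (0.0592/n)·log Q = +2.35 − (0.0592/3)(2.670) = +2.297 V.

+2.297 V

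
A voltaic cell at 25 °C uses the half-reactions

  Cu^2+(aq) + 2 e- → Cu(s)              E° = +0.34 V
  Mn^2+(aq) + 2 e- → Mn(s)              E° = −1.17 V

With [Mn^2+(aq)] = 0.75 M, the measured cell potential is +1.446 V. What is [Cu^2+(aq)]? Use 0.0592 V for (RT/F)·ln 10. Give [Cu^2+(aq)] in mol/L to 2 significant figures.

With Cu²⁺/Cu at the cathode and Mn²⁺/Mn at the anode, E°cell = +0.34 − (−1.17) = +1.51 V (n = 2).
Since E = E° − (0.0592/n)·log Q, log Q = n(E° − E)/0.0592 = 2.162.
The balanced reaction is Cu^2+(aq) + Mn(s) → Cu(s) + Mn^2+(aq), so Q = [Mn^2+(aq)] / [Cu^2+(aq)].
Solving for the unknown gives log [Cu^2+(aq)] = −2.287, so [Cu^2+(aq)] ≈ 0.0052 M.

0.0052 M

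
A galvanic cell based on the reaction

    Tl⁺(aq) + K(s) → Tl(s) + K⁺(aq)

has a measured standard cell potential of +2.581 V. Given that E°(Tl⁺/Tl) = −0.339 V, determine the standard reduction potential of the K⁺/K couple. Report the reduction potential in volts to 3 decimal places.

−2.920 V

In the reaction as written the Tl⁺/Tl couple is reduced (cathode) and K⁺/K is oxidized (anode), so E°cell = E°(Tl⁺/Tl) − E°(K⁺/K).
E°(K⁺/K) = E°(cathode) − E°cell = −0.339 − (+2.581) = −2.920 V.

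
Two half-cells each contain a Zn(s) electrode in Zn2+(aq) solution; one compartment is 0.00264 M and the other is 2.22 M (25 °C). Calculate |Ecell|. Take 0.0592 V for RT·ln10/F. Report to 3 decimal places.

For a concentration cell E°cell = 0, since both electrodes use the same couple.
The compartment with the higher Zn2+(aq) concentration (2.22 M) acts as the cathode; ions are reduced there and produced at the dilute (0.00264 M) anode.
With n = 2, Ecell = −(0.0592/2)·log([dilute]/[conc]) = −(0.0592/2)·log(0.00264/2.22) = +0.087 V.

0.087 V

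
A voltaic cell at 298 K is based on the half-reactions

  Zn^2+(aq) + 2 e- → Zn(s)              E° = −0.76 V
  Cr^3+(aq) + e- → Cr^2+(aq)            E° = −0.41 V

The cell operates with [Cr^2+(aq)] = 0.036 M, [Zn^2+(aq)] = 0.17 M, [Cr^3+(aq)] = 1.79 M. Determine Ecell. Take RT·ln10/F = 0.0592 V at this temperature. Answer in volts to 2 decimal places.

The Cr³⁺/Cr²⁺ couple has the more positive E°, so it is the cathode; Zn²⁺/Zn is the anode.
The standard potential is −0.41 − (−0.76) = +0.35 V and the balanced reaction transfers n = 2 electrons.
Balancing gives 2 Cr^3+(aq) + Zn(s) → 2 Cr^2+(aq) + Zn^2+(aq); hence Q = ([Cr^2+(aq)]^2·[Zn^2+(aq)]) / [Cr^3+(aq)]^2 = 6.88×10^−5 (log Q = −4.163).
E = E° − (0.0592/n)·log Q = +0.35 − (0.0592/2)(−4.163) = +0.47 V.

+0.47 V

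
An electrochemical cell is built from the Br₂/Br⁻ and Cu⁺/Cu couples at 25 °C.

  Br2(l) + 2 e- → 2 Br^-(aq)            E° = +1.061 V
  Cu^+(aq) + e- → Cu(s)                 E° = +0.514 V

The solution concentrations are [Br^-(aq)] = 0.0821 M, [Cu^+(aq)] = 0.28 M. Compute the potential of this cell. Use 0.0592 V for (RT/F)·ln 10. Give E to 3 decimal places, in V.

+0.644 V

The Br₂/Br⁻ couple has the more positive E°, so it is the cathode; Cu⁺/Cu is the anode.
The standard potential is +1.061 − (+0.514) = +0.547 V and the balanced reaction transfers n = 2 electrons.
The balanced reaction is Br2(l) + 2 Cu(s) → 2 Br^-(aq) + 2 Cu^+(aq), so Q = [Br^-(aq)]^2·[Cu^+(aq)]^2 = 0.000528 and log Q = −3.277.
Applying E = E° − (RT ln10/nF)·log Q gives +0.547 − (0.0592/2)(−3.277) = +0.644 V.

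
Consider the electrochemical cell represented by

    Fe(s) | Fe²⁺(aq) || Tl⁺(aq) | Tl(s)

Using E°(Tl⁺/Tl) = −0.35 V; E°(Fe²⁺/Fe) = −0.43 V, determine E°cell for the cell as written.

By convention the left-hand electrode in cell notation is the anode (oxidation) and the right-hand electrode is the cathode (reduction).
E°cell = E°(right) − E°(left) = −0.35 − (−0.43) = +0.08 V.

+0.08 V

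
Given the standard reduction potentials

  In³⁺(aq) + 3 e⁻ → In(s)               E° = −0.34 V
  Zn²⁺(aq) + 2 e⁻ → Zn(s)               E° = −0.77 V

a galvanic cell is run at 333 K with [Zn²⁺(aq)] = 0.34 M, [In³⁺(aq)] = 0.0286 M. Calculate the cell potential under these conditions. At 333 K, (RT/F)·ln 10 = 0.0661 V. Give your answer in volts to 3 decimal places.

+0.411 V

Since E°(In³⁺/In) > E°(Zn²⁺/Zn), In³⁺/In serves as the cathode.
E°cell = E°cat − E°an = −0.34 − (−0.77) = +0.43 V; n = 6.
Balancing gives 2 In³⁺(aq) + 3 Zn(s) → 2 In(s) + 3 Zn²⁺(aq); hence Q = [Zn²⁺(aq)]^3 / [In³⁺(aq)]^2 = 48.1 (log Q = 1.682).
Applying E = E° − (RT ln10/nF)·log Q gives +0.43 − (0.0661/6)(1.682) = +0.411 V.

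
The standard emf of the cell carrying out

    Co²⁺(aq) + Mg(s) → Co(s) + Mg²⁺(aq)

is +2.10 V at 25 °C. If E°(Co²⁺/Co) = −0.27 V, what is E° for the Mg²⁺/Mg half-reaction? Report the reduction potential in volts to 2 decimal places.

In the reaction as written the Co²⁺/Co couple is reduced (cathode) and Mg²⁺/Mg is oxidized (anode), so E°cell = E°(Co²⁺/Co) − E°(Mg²⁺/Mg).
E°(Mg²⁺/Mg) = E°(cathode) − E°cell = −0.27 − (+2.10) = −2.37 V.

−2.37 V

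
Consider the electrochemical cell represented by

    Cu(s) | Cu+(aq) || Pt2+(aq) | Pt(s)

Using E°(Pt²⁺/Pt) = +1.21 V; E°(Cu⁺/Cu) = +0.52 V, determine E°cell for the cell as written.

+0.69 V

By convention the left-hand electrode in cell notation is the anode (oxidation) and the right-hand electrode is the cathode (reduction).
E°cell = E°(right) − E°(left) = +1.21 − (+0.52) = +0.69 V.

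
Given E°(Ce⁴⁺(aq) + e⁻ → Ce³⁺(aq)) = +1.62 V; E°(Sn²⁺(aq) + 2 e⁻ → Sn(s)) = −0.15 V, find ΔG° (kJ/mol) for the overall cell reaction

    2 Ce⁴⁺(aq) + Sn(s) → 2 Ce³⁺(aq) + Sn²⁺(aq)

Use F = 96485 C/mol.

In the reaction as written Ce⁴⁺(aq) is reduced, so the Ce⁴⁺/Ce³⁺ couple is the cathode and Sn²⁺/Sn is the anode.
E°cell = +1.62 − (−0.15) = +1.77 V; balancing electrons gives n = 2.
ΔG° = −nFE°cell = −(2)(96485)(+1.77) J/mol = −342 kJ/mol.

−342 kJ/mol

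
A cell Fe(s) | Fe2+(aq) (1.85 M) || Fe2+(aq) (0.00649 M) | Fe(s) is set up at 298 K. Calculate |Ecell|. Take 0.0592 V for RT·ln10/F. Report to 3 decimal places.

0.073 V

For a concentration cell E°cell = 0, since both electrodes use the same couple.
The compartment with the higher Fe2+(aq) concentration (1.85 M) acts as the cathode; ions are reduced there and produced at the dilute (0.00649 M) anode.
With n = 2, Ecell = −(0.0592/2)·log([dilute]/[conc]) = −(0.0592/2)·log(0.00649/1.85) = +0.073 V.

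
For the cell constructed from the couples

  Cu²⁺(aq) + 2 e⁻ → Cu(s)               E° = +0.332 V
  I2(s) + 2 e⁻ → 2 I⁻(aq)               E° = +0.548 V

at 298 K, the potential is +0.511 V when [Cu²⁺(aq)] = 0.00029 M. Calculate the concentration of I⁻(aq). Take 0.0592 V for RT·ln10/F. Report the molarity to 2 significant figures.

With I₂/I⁻ at the cathode and Cu²⁺/Cu at the anode, E°cell = +0.548 − (+0.332) = +0.216 V (n = 2).
From the Nernst equation, log Q = n(E° − E)/0.0592 = 2·(+0.216 − (+0.511))/0.0592 = −9.966.
The balanced reaction is I2(s) + Cu(s) → 2 I⁻(aq) + Cu²⁺(aq), so Q = [I⁻(aq)]^2·[Cu²⁺(aq)].
Solving for the unknown gives log [I⁻(aq)] = −3.214, so [I⁻(aq)] ≈ 0.00061 M.

0.00061 M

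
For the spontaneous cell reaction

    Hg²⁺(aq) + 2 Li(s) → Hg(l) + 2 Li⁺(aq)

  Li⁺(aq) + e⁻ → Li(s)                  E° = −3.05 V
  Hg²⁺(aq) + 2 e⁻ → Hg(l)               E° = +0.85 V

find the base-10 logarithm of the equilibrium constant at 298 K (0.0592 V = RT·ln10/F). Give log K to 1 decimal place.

log K = 131.8

The Hg²⁺/Hg couple is reduced (cathode); E°cell = +0.85 − (−3.05) = +3.90 V with n = 2.
At equilibrium E = 0, so log K = nE°cell / 0.0592 = (2)(+3.90) / 0.0592 = 131.8.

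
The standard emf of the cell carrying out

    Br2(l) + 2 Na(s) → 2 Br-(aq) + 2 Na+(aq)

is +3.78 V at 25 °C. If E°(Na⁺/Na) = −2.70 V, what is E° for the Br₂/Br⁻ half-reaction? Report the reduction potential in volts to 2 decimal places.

In the reaction as written the Br₂/Br⁻ couple is reduced (cathode) and Na⁺/Na is oxidized (anode), so E°cell = E°(Br₂/Br⁻) − E°(Na⁺/Na).
E°(Br₂/Br⁻) = E°cell + E°(anode) = +3.78 + (−2.70) = +1.08 V.

+1.08 V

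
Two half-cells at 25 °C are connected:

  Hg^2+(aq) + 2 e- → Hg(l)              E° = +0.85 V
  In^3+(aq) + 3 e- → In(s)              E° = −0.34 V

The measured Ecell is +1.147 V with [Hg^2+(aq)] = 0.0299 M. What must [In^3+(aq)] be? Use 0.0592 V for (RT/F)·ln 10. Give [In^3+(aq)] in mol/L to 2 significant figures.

With Hg²⁺/Hg at the cathode and In³⁺/In at the anode, E°cell = +0.85 − (−0.34) = +1.19 V (n = 6).
Since E = E° − (0.0592/n)·log Q, log Q = n(E° − E)/0.0592 = 4.358.
For 3 Hg^2+(aq) + 2 In(s) → 3 Hg(l) + 2 In^3+(aq), the reaction quotient is Q = [In^3+(aq)]^2 / [Hg^2+(aq)]^3.
Isolating [In^3+(aq)] in Q = 10^{4.358} yields log [In^3+(aq)] = −0.107, i.e. 0.78 M.

0.78 M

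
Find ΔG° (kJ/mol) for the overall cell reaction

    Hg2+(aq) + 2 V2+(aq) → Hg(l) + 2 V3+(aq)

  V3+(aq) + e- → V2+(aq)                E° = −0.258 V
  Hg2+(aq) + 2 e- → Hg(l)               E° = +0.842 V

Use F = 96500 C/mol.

−212 kJ/mol

In the reaction as written Hg2+(aq) is reduced, so the Hg²⁺/Hg couple is the cathode and V³⁺/V²⁺ is the anode.
E°cell = +0.842 − (−0.258) = +1.100 V; balancing electrons gives n = 2.
ΔG° = −nFE°cell = −(2)(96500)(+1.100) J/mol = −212 kJ/mol.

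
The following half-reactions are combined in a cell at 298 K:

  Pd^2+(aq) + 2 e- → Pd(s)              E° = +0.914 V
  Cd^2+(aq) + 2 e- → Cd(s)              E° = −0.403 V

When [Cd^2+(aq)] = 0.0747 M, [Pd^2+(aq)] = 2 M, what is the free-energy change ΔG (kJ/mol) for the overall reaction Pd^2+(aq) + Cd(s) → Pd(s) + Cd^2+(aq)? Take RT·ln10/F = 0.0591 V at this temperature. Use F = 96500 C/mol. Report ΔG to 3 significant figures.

The standard cell potential is +0.914 − (−0.403) = +1.317 V, with n = 2 electrons in the balanced equation.
Q = [Cd^2+(aq)] / [Pd^2+(aq)] = 0.0374, so log Q = −1.428 and E = +1.317 − (0.0591/2)(−1.428) = +1.3592 V.
Finally ΔG = −nFE = −(2)(96500 C/mol)(+1.3592 V) = −262 kJ/mol.

−262 kJ/mol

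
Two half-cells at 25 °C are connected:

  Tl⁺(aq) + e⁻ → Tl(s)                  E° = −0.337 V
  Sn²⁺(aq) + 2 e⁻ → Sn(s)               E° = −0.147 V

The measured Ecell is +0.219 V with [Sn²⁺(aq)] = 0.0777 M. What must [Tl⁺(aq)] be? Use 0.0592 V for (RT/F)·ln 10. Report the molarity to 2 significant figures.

With Sn²⁺/Sn at the cathode and Tl⁺/Tl at the anode, E°cell = −0.147 − (−0.337) = +0.190 V (n = 2).
Since E = E° − (0.0592/n)·log Q, log Q = n(E° − E)/0.0592 = −0.980.
The balanced reaction is Sn²⁺(aq) + 2 Tl(s) → Sn(s) + 2 Tl⁺(aq), so Q = [Tl⁺(aq)]^2 / [Sn²⁺(aq)].
Isolating [Tl⁺(aq)] in Q = 10^{−0.980} yields log [Tl⁺(aq)] = −1.045, i.e. 0.090 M.

0.090 M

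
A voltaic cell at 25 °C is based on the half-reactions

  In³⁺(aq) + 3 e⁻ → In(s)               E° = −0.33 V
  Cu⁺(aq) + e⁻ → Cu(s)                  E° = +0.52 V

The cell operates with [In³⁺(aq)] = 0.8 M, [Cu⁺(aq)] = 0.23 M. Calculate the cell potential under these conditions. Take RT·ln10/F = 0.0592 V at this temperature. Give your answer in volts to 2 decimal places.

+0.81 V

The Cu⁺/Cu couple has the more positive E°, so it is the cathode; In³⁺/In is the anode.
E°cell = +0.52 − (−0.33) = +0.85 V, with n = 3 electrons transferred.
Balancing gives 3 Cu⁺(aq) + In(s) → 3 Cu(s) + In³⁺(aq); hence Q = [In³⁺(aq)] / [Cu⁺(aq)]^3 = 65.8 (log Q = 1.818).
Applying E = E° − (RT ln10/nF)·log Q gives +0.85 − (0.0592/3)(1.818) = +0.81 V.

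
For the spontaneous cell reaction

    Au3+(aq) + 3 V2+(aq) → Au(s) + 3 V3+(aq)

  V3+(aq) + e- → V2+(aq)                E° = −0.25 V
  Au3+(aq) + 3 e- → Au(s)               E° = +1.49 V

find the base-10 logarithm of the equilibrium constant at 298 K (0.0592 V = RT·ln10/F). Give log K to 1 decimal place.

The Au³⁺/Au couple is reduced (cathode); E°cell = +1.49 − (−0.25) = +1.74 V with n = 3.
At equilibrium E = 0, so log K = nE°cell / 0.0592 = (3)(+1.74) / 0.0592 = 88.2.

log K = 88.2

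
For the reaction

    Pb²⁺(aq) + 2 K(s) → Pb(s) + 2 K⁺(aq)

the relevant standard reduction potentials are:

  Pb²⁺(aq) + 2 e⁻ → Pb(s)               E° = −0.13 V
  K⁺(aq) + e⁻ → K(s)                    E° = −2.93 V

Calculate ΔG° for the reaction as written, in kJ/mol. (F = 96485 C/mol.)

In the reaction as written Pb²⁺(aq) is reduced, so the Pb²⁺/Pb couple is the cathode and K⁺/K is the anode.
E°cell = −0.13 − (−2.93) = +2.80 V; balancing electrons gives n = 2.
ΔG° = −nFE°cell = −(2)(96485)(+2.80) J/mol = −540 kJ/mol.

−540 kJ/mol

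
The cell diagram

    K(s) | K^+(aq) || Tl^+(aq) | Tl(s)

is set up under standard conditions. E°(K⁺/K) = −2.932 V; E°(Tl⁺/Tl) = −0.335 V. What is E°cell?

By convention the left-hand electrode in cell notation is the anode (oxidation) and the right-hand electrode is the cathode (reduction).
E°cell = E°(right) − E°(left) = −0.335 − (−2.932) = +2.597 V.

+2.597 V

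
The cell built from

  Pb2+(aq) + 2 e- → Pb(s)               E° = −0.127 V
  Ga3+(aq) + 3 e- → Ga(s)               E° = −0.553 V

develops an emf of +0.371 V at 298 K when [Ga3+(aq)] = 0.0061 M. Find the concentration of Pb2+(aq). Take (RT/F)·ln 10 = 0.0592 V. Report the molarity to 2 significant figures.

The Pb²⁺/Pb couple has the larger reduction potential, so it is the cathode: E°cell = −0.127 − (−0.553) = +0.426 V and n = 6.
From the Nernst equation, log Q = n(E° − E)/0.0592 = 6·(+0.426 − (+0.371))/0.0592 = 5.574.
For 3 Pb2+(aq) + 2 Ga(s) → 3 Pb(s) + 2 Ga3+(aq), the reaction quotient is Q = [Ga3+(aq)]^2 / [Pb2+(aq)]^3.
Isolating [Pb2+(aq)] in Q = 10^{5.574} yields log [Pb2+(aq)] = −3.334, i.e. 0.00046 M.

0.00046 M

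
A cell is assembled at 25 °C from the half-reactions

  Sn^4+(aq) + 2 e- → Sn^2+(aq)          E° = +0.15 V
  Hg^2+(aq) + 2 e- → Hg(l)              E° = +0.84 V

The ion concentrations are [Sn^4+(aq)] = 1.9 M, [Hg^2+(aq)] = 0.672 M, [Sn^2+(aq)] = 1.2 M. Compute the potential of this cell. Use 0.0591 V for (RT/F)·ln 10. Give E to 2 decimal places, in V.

Since E°(Hg²⁺/Hg) > E°(Sn⁴⁺/Sn²⁺), Hg²⁺/Hg serves as the cathode.
E°cell = +0.84 − (+0.15) = +0.69 V, with n = 2 electrons transferred.
Balancing gives Hg^2+(aq) + Sn^2+(aq) → Hg(l) + Sn^4+(aq); hence Q = [Sn^4+(aq)] / ([Hg^2+(aq)]·[Sn^2+(aq)]) = 2.36 (log Q = 0.372).
Applying E = E° − (RT ln10/nF)·log Q gives +0.69 − (0.0591/2)(0.372) = +0.68 V.

+0.68 V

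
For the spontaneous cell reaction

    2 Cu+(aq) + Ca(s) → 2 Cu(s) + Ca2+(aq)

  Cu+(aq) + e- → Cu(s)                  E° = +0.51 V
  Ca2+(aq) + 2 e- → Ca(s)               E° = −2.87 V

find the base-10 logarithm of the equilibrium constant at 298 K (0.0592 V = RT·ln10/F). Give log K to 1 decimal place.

log K = 114.2

The Cu⁺/Cu couple is reduced (cathode); E°cell = +0.51 − (−2.87) = +3.38 V with n = 2.
At equilibrium E = 0, so log K = nE°cell / 0.0592 = (2)(+3.38) / 0.0592 = 114.2.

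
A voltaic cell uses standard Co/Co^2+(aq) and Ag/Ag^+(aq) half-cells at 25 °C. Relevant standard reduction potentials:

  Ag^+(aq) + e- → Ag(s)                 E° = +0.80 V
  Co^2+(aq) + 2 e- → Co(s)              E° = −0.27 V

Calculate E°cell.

+1.07 V

The Ag⁺/Ag couple has the higher E°, so Ag ion is reduced (cathode) and Co is oxidized (anode).
E°cell = E°(cathode) − E°(anode) = +0.80 − (−0.27) = +1.07 V.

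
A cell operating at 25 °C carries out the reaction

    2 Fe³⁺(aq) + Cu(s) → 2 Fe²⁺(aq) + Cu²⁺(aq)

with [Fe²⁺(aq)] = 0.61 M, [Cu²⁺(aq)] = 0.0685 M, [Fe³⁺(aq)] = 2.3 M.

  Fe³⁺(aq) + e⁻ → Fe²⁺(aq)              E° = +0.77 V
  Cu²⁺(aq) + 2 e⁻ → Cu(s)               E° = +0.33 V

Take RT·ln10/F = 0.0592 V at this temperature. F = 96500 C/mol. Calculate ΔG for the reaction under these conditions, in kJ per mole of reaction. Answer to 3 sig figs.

E°cell = +0.77 − (+0.33) = +0.44 V; the balanced reaction transfers n = 2 electrons.
Q = ([Fe²⁺(aq)]^2·[Cu²⁺(aq)]) / [Fe³⁺(aq)]^2 = 0.00482, so log Q = −2.317 and E = +0.44 − (0.0592/2)(−2.317) = +0.5086 V.
Then ΔG = −nFE = −2 × 96500 × +0.5086 J/mol = −98.2 kJ/mol.

−98.2 kJ/mol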